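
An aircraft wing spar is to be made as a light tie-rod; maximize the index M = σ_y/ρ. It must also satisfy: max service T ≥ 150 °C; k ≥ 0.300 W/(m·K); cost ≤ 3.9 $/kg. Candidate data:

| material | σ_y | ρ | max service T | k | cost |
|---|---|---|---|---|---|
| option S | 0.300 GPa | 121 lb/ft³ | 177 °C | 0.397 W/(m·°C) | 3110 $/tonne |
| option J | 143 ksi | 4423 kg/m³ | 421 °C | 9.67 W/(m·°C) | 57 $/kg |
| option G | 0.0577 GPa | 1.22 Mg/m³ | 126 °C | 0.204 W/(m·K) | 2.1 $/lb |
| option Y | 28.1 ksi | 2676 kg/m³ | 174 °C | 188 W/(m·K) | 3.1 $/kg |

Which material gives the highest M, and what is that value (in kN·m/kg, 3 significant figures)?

option S, M = 155 kN·m/kg

Screen on constraints: max service T ≥ 150 °C; k ≥ 0.300 W/(m·K); cost ≤ 3.9 $/kg. Survivors: option S, option Y.
Convert each candidate to consistent units, then evaluate M:
  option S: σ_y = 300.0 MPa, ρ = 1938 kg/m³
  option Y: σ_y = 193.7 MPa, ρ = 2676 kg/m³
  option S: M = 155 kN·m/kg
  option Y: M = 72.4 kN·m/kg
Highest index: option S.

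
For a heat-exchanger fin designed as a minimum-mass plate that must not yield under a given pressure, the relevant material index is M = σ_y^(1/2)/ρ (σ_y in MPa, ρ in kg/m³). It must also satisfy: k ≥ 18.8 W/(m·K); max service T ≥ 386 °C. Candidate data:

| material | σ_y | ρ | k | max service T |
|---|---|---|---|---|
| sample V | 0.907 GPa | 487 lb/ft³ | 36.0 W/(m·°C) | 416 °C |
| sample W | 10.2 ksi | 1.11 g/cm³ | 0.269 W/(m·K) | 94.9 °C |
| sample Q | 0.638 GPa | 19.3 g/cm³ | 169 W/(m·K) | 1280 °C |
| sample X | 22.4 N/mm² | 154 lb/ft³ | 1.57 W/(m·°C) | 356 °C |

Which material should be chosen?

Screen on constraints: k ≥ 18.8 W/(m·K); max service T ≥ 386 °C. Survivors: sample V, sample Q.
Putting every candidate on a common basis:
  sample V: σ_y = 907.0 MPa, ρ = 7801 kg/m³
  sample Q: σ_y = 638.0 MPa, ρ = 19300 kg/m³
  sample V: M = 3.86×10⁻³
  sample Q: M = 1.31×10⁻³
Sample V has the largest M.

sample V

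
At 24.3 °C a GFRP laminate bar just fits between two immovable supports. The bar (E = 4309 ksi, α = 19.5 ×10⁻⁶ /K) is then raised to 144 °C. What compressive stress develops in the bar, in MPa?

69.3 MPa

E = 4309 ksi = 29.71 GPa.
ΔT = 119.7 K. Constrained thermal stress σ = E·α·ΔT = 29.71×10³ MPa × 19.5×10⁻⁶ × 119.7 = 69.3 MPa (compressive).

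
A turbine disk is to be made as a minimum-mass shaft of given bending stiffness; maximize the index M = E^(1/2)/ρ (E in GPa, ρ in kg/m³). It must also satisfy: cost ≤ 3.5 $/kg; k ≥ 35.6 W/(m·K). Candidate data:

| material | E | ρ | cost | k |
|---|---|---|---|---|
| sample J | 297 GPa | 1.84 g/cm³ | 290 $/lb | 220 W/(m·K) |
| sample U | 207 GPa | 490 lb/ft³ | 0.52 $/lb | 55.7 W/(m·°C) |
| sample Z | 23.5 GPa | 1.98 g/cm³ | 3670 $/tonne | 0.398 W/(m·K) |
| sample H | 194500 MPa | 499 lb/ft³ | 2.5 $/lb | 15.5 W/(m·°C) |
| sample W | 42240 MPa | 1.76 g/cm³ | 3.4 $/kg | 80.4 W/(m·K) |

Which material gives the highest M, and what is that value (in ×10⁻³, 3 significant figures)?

Screen on constraints: cost ≤ 3.5 $/kg; k ≥ 35.6 W/(m·K). Survivors: sample U, sample W.
Putting every candidate on a common basis:
  sample U: E = 207.0 GPa, ρ = 7849 kg/m³
  sample W: E = 42.24 GPa, ρ = 1760 kg/m³
  sample W: M = 3.69×10⁻³
  sample U: M = 1.83×10⁻³
Sample W ranks first.

sample W, M = 3.69×10⁻³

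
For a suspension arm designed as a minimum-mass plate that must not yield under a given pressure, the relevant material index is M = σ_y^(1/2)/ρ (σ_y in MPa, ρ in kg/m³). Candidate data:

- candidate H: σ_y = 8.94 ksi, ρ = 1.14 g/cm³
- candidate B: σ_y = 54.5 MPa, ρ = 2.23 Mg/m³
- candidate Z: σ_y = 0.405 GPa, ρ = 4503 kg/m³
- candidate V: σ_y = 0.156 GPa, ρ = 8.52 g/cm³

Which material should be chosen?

In SI units:
  candidate H: σ_y = 61.64 MPa, ρ = 1140 kg/m³
  candidate B: σ_y = 54.50 MPa, ρ = 2230 kg/m³
  candidate Z: σ_y = 405.0 MPa, ρ = 4503 kg/m³
  candidate V: σ_y = 156.0 MPa, ρ = 8520 kg/m³
  candidate H: M = 6.89×10⁻³
  candidate Z: M = 4.47×10⁻³
  candidate B: M = 3.31×10⁻³
  candidate V: M = 1.47×10⁻³
Highest index: candidate H.

candidate H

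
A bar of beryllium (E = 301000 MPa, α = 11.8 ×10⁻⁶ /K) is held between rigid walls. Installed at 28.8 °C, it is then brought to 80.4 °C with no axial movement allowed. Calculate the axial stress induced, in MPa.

183 MPa

E = 301000 MPa = 301.0 GPa.
ΔT = 51.60 K. Constrained thermal stress σ = E·α·ΔT = 301.0×10³ MPa × 11.8×10⁻⁶ × 51.60 = 183 MPa (compressive).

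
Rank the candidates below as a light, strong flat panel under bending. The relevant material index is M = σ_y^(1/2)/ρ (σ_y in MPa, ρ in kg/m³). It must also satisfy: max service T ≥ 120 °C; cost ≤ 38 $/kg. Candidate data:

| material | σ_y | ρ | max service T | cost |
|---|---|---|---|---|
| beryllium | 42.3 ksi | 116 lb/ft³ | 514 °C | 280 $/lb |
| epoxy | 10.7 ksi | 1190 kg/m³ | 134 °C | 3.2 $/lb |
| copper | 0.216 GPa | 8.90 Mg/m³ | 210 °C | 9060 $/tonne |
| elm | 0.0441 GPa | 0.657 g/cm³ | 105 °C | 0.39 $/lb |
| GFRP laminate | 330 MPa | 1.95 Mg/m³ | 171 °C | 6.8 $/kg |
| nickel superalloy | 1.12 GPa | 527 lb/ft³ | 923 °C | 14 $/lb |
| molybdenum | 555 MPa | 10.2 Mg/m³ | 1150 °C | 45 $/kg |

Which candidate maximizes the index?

GFRP laminate

Screen on constraints: max service T ≥ 120 °C; cost ≤ 38 $/kg. Survivors: epoxy, copper, GFRP laminate, nickel superalloy.
Putting every candidate on a common basis:
  epoxy: σ_y = 73.77 MPa, ρ = 1190 kg/m³
  copper: σ_y = 216.0 MPa, ρ = 8900 kg/m³
  GFRP laminate: σ_y = 330.0 MPa, ρ = 1950 kg/m³
  nickel superalloy: σ_y = 1120 MPa, ρ = 8442 kg/m³
  GFRP laminate: M = 9.32×10⁻³
  epoxy: M = 7.22×10⁻³
  nickel superalloy: M = 3.96×10⁻³
  copper: M = 1.65×10⁻³
GFRP laminate has the largest M.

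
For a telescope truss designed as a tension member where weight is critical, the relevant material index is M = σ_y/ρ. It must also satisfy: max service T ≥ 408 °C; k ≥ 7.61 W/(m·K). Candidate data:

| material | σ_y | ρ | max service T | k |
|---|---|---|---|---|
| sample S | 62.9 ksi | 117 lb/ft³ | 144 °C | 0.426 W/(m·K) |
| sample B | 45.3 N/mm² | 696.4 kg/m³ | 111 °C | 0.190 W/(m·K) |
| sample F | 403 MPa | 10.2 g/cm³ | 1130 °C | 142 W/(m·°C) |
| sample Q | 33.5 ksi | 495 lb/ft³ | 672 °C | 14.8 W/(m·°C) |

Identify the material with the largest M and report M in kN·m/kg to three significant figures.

Screen on constraints: max service T ≥ 408 °C; k ≥ 7.61 W/(m·K). Survivors: sample F, sample Q.
Convert each candidate to consistent units, then evaluate M:
  sample F: σ_y = 403.0 MPa, ρ = 10200 kg/m³
  sample Q: σ_y = 231.0 MPa, ρ = 7929 kg/m³
  sample F: M = 39.5 kN·m/kg
  sample Q: M = 29.1 kN·m/kg
Sample F has the largest M.

sample F, M = 39.5 kN·m/kg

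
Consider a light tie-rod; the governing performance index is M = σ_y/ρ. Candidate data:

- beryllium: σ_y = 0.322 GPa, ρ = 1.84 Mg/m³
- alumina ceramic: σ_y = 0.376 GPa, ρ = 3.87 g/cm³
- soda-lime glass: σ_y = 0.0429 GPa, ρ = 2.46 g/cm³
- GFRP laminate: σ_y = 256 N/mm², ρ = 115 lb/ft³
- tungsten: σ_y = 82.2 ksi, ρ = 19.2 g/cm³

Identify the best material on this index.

Convert each candidate to consistent units, then evaluate M:
  beryllium: σ_y = 322.0 MPa, ρ = 1840 kg/m³
  alumina ceramic: σ_y = 376.0 MPa, ρ = 3870 kg/m³
  soda-lime glass: σ_y = 42.90 MPa, ρ = 2460 kg/m³
  GFRP laminate: σ_y = 256.0 MPa, ρ = 1842 kg/m³
  tungsten: σ_y = 566.7 MPa, ρ = 19200 kg/m³
  beryllium: M = 175 kN·m/kg
  GFRP laminate: M = 139 kN·m/kg
  alumina ceramic: M = 97.2 kN·m/kg
  tungsten: M = 29.5 kN·m/kg
  soda-lime glass: M = 17.4 kN·m/kg
Beryllium has the largest M.

beryllium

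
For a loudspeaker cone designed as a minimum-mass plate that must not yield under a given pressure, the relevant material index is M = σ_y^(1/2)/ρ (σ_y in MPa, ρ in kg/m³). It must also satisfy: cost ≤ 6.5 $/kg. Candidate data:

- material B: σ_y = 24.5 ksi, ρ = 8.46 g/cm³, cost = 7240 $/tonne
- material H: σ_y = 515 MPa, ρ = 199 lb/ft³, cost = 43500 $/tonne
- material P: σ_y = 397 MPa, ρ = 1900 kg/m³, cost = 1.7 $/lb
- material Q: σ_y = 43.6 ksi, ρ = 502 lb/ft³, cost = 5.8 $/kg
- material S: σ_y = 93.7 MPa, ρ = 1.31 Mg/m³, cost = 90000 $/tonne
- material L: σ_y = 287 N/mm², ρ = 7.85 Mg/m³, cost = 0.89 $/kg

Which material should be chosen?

Screen on constraints: cost ≤ 6.5 $/kg. Survivors: material P, material Q, material L.
Normalizing units and computing the index:
  material P: σ_y = 397.0 MPa, ρ = 1900 kg/m³
  material Q: σ_y = 300.6 MPa, ρ = 8041 kg/m³
  material L: σ_y = 287.0 MPa, ρ = 7850 kg/m³
  material P: M = 10.5×10⁻³
  material L: M = 2.16×10⁻³
  material Q: M = 2.16×10⁻³
Material P has the largest M.

material P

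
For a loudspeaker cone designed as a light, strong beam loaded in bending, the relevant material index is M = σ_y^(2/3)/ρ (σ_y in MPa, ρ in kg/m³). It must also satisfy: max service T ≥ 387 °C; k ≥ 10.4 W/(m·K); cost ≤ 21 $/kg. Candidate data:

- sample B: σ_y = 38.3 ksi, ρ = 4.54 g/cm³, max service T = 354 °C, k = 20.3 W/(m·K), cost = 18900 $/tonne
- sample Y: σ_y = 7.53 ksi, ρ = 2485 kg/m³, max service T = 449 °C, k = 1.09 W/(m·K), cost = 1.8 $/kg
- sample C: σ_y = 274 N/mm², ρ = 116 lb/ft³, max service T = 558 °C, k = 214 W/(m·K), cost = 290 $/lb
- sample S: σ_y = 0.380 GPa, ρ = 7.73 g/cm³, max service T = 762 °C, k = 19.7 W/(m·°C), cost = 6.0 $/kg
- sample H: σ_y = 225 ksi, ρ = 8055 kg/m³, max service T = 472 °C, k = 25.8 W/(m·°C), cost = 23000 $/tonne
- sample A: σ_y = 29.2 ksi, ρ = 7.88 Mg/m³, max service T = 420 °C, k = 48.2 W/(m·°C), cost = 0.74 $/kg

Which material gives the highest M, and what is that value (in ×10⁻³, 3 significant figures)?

sample S, M = 6.79×10⁻³

Screen on constraints: max service T ≥ 387 °C; k ≥ 10.4 W/(m·K); cost ≤ 21 $/kg. Survivors: sample S, sample A.
In SI units:
  sample S: σ_y = 380.0 MPa, ρ = 7730 kg/m³
  sample A: σ_y = 201.3 MPa, ρ = 7880 kg/m³
  sample S: M = 6.79×10⁻³
  sample A: M = 4.36×10⁻³
Sample S ranks first.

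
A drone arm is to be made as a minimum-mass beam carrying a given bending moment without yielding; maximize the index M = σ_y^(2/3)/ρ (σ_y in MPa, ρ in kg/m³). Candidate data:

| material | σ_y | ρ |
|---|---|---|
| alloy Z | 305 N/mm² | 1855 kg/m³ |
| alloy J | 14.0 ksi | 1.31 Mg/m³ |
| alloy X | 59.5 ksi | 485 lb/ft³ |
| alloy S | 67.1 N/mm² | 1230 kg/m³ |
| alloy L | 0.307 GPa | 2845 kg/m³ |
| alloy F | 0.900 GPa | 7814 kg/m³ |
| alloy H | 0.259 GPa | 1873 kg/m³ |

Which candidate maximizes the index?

Normalizing units and computing the index:
  alloy Z: σ_y = 305.0 MPa, ρ = 1855 kg/m³
  alloy J: σ_y = 96.53 MPa, ρ = 1310 kg/m³
  alloy X: σ_y = 410.2 MPa, ρ = 7769 kg/m³
  alloy S: σ_y = 67.10 MPa, ρ = 1230 kg/m³
  alloy L: σ_y = 307.0 MPa, ρ = 2845 kg/m³
  alloy F: σ_y = 900.0 MPa, ρ = 7814 kg/m³
  alloy H: σ_y = 259.0 MPa, ρ = 1873 kg/m³
  alloy Z: M = 24.4×10⁻³
  alloy H: M = 21.7×10⁻³
  alloy J: M = 16.1×10⁻³
  alloy L: M = 16.0×10⁻³
  alloy S: M = 13.4×10⁻³
  alloy F: M = 11.9×10⁻³
  alloy X: M = 7.11×10⁻³
The maximum is for alloy Z.

alloy Z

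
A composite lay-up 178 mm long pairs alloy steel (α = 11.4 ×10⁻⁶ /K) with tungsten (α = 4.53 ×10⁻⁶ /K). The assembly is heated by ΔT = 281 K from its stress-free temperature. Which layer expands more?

alloy steel

α(alloy steel) = 11.4×10⁻⁶/K vs α(tungsten) = 4.53×10⁻⁶/K.
Higher α expands more for the same ΔT: alloy steel.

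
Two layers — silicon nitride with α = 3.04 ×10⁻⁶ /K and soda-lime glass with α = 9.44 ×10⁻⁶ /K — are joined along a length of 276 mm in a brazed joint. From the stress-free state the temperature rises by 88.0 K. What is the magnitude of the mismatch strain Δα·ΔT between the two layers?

Δα = |3.04 − 9.44|×10⁻⁶/K = 6.40×10⁻⁶/K.
Mismatch strain = Δα·ΔT = 6.40×10⁻⁶ × 88.0 = 5.63×10⁻⁴.

5.63×10⁻⁴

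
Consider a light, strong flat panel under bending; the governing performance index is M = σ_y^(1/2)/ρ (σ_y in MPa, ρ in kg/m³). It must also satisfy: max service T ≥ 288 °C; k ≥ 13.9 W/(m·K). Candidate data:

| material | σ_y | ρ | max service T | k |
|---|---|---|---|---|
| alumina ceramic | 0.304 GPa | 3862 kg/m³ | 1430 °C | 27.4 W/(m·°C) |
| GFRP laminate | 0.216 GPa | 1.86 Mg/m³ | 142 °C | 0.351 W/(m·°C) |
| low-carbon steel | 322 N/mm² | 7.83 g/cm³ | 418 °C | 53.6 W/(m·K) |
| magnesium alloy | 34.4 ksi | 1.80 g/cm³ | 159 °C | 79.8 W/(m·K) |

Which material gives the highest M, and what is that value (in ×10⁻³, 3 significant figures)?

Screen on constraints: max service T ≥ 288 °C; k ≥ 13.9 W/(m·K). Survivors: alumina ceramic, low-carbon steel.
Normalizing units and computing the index:
  alumina ceramic: σ_y = 304.0 MPa, ρ = 3862 kg/m³
  low-carbon steel: σ_y = 322.0 MPa, ρ = 7830 kg/m³
  alumina ceramic: M = 4.51×10⁻³
  low-carbon steel: M = 2.29×10⁻³
The maximum is for alumina ceramic.

alumina ceramic, M = 4.51×10⁻³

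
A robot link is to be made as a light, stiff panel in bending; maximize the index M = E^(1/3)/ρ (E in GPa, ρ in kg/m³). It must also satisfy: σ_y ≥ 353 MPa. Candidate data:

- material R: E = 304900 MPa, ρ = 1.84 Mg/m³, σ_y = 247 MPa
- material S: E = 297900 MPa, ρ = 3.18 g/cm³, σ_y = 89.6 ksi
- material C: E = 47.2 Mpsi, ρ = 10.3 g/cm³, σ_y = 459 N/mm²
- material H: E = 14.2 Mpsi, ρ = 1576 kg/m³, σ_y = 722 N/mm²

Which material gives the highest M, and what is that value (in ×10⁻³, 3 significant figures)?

material H, M = 2.92×10⁻³

Screen on constraints: σ_y ≥ 353 MPa. Survivors: material S, material C, material H.
Convert each candidate to consistent units, then evaluate M:
  material S: E = 297.9 GPa, ρ = 3180 kg/m³
  material C: E = 325.4 GPa, ρ = 10300 kg/m³
  material H: E = 97.91 GPa, ρ = 1576 kg/m³
  material H: M = 2.92×10⁻³
  material S: M = 2.10×10⁻³
  material C: M = 0.668×10⁻³
Highest index: material H.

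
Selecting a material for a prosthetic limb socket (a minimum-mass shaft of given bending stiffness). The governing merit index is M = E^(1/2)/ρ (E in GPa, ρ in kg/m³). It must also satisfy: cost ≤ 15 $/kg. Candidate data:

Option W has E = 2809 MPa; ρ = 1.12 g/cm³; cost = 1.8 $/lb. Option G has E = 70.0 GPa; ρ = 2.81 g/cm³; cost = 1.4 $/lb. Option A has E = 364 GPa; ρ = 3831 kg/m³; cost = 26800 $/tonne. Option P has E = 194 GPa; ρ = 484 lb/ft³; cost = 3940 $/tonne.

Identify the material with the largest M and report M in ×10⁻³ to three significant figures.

option G, M = 2.98×10⁻³

Screen on constraints: cost ≤ 15 $/kg. Survivors: option W, option G, option P.
Normalizing units and computing the index:
  option W: E = 2.809 GPa, ρ = 1120 kg/m³
  option G: E = 70.00 GPa, ρ = 2810 kg/m³
  option P: E = 194.0 GPa, ρ = 7753 kg/m³
  option G: M = 2.98×10⁻³
  option P: M = 1.80×10⁻³
  option W: M = 1.50×10⁻³
Option G has the largest M.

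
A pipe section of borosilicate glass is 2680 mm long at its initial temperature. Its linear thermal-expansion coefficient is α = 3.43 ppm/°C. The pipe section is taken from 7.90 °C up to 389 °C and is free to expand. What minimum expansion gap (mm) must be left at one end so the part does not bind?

3.50 mm

ΔT = 389 − 7.90 = 381.1 K.
ΔL = α·L₀·ΔT = 3.43×10⁻⁶ × 2680 mm × 381.1 K = 3.50 mm.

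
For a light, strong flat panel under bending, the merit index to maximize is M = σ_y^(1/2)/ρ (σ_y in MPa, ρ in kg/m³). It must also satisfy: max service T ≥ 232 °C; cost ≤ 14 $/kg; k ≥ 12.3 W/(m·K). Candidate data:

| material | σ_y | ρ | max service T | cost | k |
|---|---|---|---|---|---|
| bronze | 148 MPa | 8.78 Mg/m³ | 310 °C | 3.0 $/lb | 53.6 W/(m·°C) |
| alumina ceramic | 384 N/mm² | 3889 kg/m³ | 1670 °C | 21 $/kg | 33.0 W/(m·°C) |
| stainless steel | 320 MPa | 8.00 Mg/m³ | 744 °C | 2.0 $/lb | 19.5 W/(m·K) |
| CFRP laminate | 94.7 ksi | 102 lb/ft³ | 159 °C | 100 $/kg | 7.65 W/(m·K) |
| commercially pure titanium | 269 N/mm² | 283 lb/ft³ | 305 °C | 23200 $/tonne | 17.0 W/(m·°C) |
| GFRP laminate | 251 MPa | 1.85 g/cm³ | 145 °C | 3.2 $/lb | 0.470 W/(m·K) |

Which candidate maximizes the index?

Screen on constraints: max service T ≥ 232 °C; cost ≤ 14 $/kg; k ≥ 12.3 W/(m·K). Survivors: bronze, stainless steel.
Convert each candidate to consistent units, then evaluate M:
  bronze: σ_y = 148.0 MPa, ρ = 8780 kg/m³
  stainless steel: σ_y = 320.0 MPa, ρ = 8000 kg/m³
  stainless steel: M = 2.24×10⁻³
  bronze: M = 1.39×10⁻³
Stainless steel ranks first.

stainless steel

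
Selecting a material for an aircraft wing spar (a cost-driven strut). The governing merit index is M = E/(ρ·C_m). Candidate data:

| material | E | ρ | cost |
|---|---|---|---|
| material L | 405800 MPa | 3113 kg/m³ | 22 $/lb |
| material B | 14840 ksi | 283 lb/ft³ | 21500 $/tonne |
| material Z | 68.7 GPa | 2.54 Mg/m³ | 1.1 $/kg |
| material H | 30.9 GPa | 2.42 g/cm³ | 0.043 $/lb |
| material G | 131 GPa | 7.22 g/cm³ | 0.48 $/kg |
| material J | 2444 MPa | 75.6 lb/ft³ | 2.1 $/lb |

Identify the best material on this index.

Putting every candidate on a common basis:
  material L: E = 405.8 GPa, ρ = 3113 kg/m³, cost = 48.50 $/kg
  material B: E = 102.3 GPa, ρ = 4533 kg/m³, cost = 21.50 $/kg
  material Z: E = 68.70 GPa, ρ = 2540 kg/m³, cost = 1.100 $/kg
  material H: E = 30.90 GPa, ρ = 2420 kg/m³, cost = 0.09480 $/kg
  material G: E = 131.0 GPa, ρ = 7220 kg/m³, cost = 0.4800 $/kg
  material J: E = 2.444 GPa, ρ = 1211 kg/m³, cost = 4.630 $/kg
  material H: M = 135 MN·m per $
  material G: M = 37.8 MN·m per $
  material Z: M = 24.6 MN·m per $
  material L: M = 2.69 MN·m per $
  material B: M = 1.05 MN·m per $
  material J: M = 0.436 MN·m per $
Highest index: material H.

material H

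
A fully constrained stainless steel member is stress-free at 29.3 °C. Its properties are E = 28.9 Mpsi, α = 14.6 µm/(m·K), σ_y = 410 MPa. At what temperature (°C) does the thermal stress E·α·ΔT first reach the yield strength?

170 °C

E = 28.9 Mpsi = 199.3 GPa.
E·α·ΔT = 410.0 MPa ⇒ ΔT = 410.0 / (199.3×10³ × 14.6×10⁻⁶) = 140.9 K.
T = 29.3 + 140.9 = 170.2 °C.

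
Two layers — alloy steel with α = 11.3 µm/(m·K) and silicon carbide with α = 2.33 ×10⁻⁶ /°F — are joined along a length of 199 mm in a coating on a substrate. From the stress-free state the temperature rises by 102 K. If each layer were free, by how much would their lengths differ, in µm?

144 µm

silicon carbide: α = 2.33×10⁻⁶/°F × 9/5 = 4.19×10⁻⁶/K.
Δα = |11.3 − 4.19|×10⁻⁶/K = 7.11×10⁻⁶/K.
ΔL_mismatch = Δα·L·ΔT = 7.11×10⁻⁶ × 199.0 mm × 102.0 K = 144 µm.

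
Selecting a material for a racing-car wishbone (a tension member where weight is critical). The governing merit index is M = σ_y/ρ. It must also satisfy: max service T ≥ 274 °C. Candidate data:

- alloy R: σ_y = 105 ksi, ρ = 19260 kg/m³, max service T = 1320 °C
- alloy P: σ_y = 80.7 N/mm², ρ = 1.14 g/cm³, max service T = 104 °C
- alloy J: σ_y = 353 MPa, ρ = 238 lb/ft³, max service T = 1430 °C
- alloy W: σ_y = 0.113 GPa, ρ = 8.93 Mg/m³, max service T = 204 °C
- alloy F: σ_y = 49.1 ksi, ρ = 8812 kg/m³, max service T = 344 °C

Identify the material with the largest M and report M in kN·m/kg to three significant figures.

Screen on constraints: max service T ≥ 274 °C. Survivors: alloy R, alloy J, alloy F.
Convert each candidate to consistent units, then evaluate M:
  alloy R: σ_y = 723.9 MPa, ρ = 19260 kg/m³
  alloy J: σ_y = 353.0 MPa, ρ = 3812 kg/m³
  alloy F: σ_y = 338.5 MPa, ρ = 8812 kg/m³
  alloy J: M = 92.6 kN·m/kg
  alloy F: M = 38.4 kN·m/kg
  alloy R: M = 37.6 kN·m/kg
Highest index: alloy J.

alloy J, M = 92.6 kN·m/kg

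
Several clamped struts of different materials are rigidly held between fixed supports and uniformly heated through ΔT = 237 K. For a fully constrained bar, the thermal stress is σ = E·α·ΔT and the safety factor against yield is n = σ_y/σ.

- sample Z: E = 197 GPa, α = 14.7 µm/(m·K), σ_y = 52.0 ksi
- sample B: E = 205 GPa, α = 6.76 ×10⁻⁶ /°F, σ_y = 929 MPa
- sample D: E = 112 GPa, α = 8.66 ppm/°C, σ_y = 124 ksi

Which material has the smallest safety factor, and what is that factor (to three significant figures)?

With everything in SI (GPa, ×10⁻⁶/K, MPa):
  sample Z: E = 197.0, α = 14.7, σ_y = 358.5 → σ = 686 MPa, n = 0.522
  sample B: E = 205.0, α = 12.2, σ_y = 929.0 → σ = 591 MPa, n = 1.57
  sample D: E = 112.0, α = 8.66, σ_y = 855.0 → σ = 230 MPa, n = 3.72
The minimum is sample Z at n = 0.522.

sample Z, n = 0.522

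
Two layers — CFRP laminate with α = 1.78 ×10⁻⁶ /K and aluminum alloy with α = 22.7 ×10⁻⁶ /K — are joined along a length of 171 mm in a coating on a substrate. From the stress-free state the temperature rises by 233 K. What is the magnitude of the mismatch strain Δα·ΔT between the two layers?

4.87×10⁻³

Δα = |1.78 − 22.7|×10⁻⁶/K = 20.9×10⁻⁶/K.
Mismatch strain = Δα·ΔT = 20.9×10⁻⁶ × 233.0 = 4.87×10⁻³.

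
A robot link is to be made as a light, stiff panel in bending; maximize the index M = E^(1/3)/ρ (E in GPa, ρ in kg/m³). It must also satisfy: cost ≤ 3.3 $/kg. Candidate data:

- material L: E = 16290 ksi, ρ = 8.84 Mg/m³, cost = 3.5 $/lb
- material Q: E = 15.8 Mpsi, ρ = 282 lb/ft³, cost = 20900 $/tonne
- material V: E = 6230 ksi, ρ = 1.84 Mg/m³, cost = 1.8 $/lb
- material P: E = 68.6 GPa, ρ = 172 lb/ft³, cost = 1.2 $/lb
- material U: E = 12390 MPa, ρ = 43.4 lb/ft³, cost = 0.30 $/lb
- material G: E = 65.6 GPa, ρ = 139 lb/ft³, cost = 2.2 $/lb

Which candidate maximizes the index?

material U

Screen on constraints: cost ≤ 3.3 $/kg. Survivors: material P, material U.
Normalizing units and computing the index:
  material P: E = 68.60 GPa, ρ = 2755 kg/m³
  material U: E = 12.39 GPa, ρ = 695.2 kg/m³
  material U: M = 3.33×10⁻³
  material P: M = 1.49×10⁻³
Highest index: material U.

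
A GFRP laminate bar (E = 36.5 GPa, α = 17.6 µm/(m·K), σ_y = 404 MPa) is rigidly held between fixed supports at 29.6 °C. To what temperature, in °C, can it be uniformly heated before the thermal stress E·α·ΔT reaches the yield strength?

E·α·ΔT = 404.0 MPa ⇒ ΔT = 404.0 / (36.50×10³ × 17.6×10⁻⁶) = 628.9 K.
T = 29.6 + 628.9 = 658.5 °C.

658 °C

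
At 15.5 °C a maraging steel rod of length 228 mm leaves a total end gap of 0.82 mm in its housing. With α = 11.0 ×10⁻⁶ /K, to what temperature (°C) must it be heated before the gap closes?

α·L₀·ΔT = 0.82 mm ⇒ ΔT = 0.82 / (11.0×10⁻⁶ × 228.0) = 327.0 K.
T = 15.5 + 327.0 = 342.5 °C.

342 °C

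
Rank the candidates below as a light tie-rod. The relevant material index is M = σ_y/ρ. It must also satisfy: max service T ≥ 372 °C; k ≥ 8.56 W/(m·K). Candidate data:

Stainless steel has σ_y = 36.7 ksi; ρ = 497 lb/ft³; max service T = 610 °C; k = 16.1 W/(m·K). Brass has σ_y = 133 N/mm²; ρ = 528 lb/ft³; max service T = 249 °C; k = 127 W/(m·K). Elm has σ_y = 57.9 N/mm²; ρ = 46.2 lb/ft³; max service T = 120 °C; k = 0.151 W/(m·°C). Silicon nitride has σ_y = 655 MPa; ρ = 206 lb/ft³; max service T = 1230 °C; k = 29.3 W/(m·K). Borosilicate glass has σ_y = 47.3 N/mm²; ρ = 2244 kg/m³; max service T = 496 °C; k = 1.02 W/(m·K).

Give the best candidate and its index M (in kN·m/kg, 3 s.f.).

silicon nitride, M = 198 kN·m/kg

Screen on constraints: max service T ≥ 372 °C; k ≥ 8.56 W/(m·K). Survivors: stainless steel, silicon nitride.
Convert each candidate to consistent units, then evaluate M:
  stainless steel: σ_y = 253.0 MPa, ρ = 7961 kg/m³
  silicon nitride: σ_y = 655.0 MPa, ρ = 3300 kg/m³
  silicon nitride: M = 198 kN·m/kg
  stainless steel: M = 31.8 kN·m/kg
Silicon nitride ranks first.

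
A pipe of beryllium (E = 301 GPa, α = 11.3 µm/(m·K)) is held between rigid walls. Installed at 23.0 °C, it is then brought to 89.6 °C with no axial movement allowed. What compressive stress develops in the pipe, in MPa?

227 MPa

ΔT = 66.60 K. Constrained thermal stress σ = E·α·ΔT = 301.0×10³ MPa × 11.3×10⁻⁶ × 66.60 = 227 MPa (compressive).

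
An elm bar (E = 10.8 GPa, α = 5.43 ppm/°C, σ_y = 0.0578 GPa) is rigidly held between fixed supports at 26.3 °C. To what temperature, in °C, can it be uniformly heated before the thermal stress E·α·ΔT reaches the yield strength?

1010 °C

σ_y = 0.0578 GPa = 57.80 MPa.
E·α·ΔT = 57.80 MPa ⇒ ΔT = 57.80 / (10.80×10³ × 5.43×10⁻⁶) = 985.6 K.
T = 26.3 + 985.6 = 1012 °C.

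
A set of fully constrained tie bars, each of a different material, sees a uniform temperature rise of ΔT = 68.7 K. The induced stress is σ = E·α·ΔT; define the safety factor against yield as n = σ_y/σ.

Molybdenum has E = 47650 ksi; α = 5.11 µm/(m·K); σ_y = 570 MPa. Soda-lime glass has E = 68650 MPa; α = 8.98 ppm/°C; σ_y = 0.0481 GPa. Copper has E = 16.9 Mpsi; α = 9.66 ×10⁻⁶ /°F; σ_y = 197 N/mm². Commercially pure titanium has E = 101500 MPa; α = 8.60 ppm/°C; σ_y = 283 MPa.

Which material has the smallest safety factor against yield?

Per material, after unit conversion:
  molybdenum: E = 328.5, α = 5.11, σ_y = 570.0 → σ = 115 MPa, n = 4.94
  soda-lime glass: E = 68.65, α = 8.98, σ_y = 48.10 → σ = 42.4 MPa, n = 1.14
  copper: E = 116.5, α = 17.4, σ_y = 197.0 → σ = 139 MPa, n = 1.42
  commercially pure titanium: E = 101.5, α = 8.60, σ_y = 283.0 → σ = 60.0 MPa, n = 4.72
The minimum is soda-lime glass at n = 1.14.

soda-lime glass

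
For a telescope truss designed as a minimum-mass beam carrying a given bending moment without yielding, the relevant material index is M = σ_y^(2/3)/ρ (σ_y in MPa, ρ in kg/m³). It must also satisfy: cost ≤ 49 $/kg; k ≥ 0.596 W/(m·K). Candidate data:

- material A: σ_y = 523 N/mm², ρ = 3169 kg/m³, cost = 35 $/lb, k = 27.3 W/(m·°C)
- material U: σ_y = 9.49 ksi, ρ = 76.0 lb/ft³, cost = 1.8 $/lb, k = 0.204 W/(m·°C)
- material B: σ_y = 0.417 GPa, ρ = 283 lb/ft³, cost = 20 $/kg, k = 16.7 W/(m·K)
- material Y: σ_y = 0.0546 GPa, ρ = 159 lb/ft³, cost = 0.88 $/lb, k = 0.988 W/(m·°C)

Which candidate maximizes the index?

material B

Screen on constraints: cost ≤ 49 $/kg; k ≥ 0.596 W/(m·K). Survivors: material B, material Y.
Normalizing units and computing the index:
  material B: σ_y = 417.0 MPa, ρ = 4533 kg/m³
  material Y: σ_y = 54.60 MPa, ρ = 2547 kg/m³
  material B: M = 12.3×10⁻³
  material Y: M = 5.65×10⁻³
The maximum is for material B.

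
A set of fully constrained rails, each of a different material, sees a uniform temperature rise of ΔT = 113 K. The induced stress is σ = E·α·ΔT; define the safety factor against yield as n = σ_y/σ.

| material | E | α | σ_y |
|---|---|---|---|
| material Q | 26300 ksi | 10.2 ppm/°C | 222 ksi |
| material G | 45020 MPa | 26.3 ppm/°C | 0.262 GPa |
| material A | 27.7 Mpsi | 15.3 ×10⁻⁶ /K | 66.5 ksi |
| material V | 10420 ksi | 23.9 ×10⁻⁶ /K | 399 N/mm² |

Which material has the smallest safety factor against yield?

material A

Per material, after unit conversion:
  material Q: E = 181.3, α = 10.2, σ_y = 1531 → σ = 209 MPa, n = 7.32
  material G: E = 45.02, α = 26.3, σ_y = 262.0 → σ = 134 MPa, n = 1.96
  material A: E = 191.0, α = 15.3, σ_y = 458.5 → σ = 330 MPa, n = 1.39
  material V: E = 71.84, α = 23.9, σ_y = 399.0 → σ = 194 MPa, n = 2.06
Material A has the lowest safety factor, n = 1.39.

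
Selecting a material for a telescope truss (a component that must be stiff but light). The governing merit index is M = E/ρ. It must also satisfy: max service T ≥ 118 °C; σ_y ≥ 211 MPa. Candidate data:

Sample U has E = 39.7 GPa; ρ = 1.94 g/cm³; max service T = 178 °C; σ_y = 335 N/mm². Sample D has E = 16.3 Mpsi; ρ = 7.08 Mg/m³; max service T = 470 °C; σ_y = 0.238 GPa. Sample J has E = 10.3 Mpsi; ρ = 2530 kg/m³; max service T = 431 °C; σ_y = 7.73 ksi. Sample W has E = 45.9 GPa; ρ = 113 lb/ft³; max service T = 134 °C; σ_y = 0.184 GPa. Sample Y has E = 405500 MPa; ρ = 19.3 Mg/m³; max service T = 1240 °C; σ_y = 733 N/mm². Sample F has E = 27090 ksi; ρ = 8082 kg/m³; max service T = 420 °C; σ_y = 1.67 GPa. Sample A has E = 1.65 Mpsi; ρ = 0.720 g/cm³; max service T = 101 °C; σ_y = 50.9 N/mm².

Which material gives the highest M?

Screen on constraints: max service T ≥ 118 °C; σ_y ≥ 211 MPa. Survivors: sample U, sample D, sample Y, sample F.
Normalizing units and computing the index:
  sample U: E = 39.70 GPa, ρ = 1940 kg/m³
  sample D: E = 112.4 GPa, ρ = 7080 kg/m³
  sample Y: E = 405.5 GPa, ρ = 19300 kg/m³
  sample F: E = 186.8 GPa, ρ = 8082 kg/m³
  sample F: M = 23.1 MN·m/kg
  sample Y: M = 21.0 MN·m/kg
  sample U: M = 20.5 MN·m/kg
  sample D: M = 15.9 MN·m/kg
The maximum is for sample F.

sample F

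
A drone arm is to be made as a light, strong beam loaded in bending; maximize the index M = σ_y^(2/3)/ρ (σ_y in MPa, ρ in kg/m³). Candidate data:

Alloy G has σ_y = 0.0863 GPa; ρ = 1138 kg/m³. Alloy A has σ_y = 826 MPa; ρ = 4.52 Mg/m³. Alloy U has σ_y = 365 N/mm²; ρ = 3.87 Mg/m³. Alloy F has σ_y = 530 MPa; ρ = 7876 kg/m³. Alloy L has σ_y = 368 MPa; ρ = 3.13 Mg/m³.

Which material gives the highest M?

alloy A

Putting every candidate on a common basis:
  alloy G: σ_y = 86.30 MPa, ρ = 1138 kg/m³
  alloy A: σ_y = 826.0 MPa, ρ = 4520 kg/m³
  alloy U: σ_y = 365.0 MPa, ρ = 3870 kg/m³
  alloy F: σ_y = 530.0 MPa, ρ = 7876 kg/m³
  alloy L: σ_y = 368.0 MPa, ρ = 3130 kg/m³
  alloy A: M = 19.5×10⁻³
  alloy G: M = 17.2×10⁻³
  alloy L: M = 16.4×10⁻³
  alloy U: M = 13.2×10⁻³
  alloy F: M = 8.32×10⁻³
The maximum is for alloy A.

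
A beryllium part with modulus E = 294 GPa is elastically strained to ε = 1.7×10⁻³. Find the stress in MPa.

σ = E·ε = 294000 MPa × 1.7×10⁻³ = 500 MPa.

500 MPa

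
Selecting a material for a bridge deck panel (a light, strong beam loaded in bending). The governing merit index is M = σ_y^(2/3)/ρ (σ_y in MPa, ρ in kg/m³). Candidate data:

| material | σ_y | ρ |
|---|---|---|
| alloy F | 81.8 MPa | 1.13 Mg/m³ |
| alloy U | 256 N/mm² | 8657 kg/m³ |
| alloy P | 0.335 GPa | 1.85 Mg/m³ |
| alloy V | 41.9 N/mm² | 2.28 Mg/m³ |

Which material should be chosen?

After converting to SI:
  alloy F: σ_y = 81.80 MPa, ρ = 1130 kg/m³
  alloy U: σ_y = 256.0 MPa, ρ = 8657 kg/m³
  alloy P: σ_y = 335.0 MPa, ρ = 1850 kg/m³
  alloy V: σ_y = 41.90 MPa, ρ = 2280 kg/m³
  alloy P: M = 26.1×10⁻³
  alloy F: M = 16.7×10⁻³
  alloy V: M = 5.29×10⁻³
  alloy U: M = 4.66×10⁻³
Alloy P has the largest M.

alloy P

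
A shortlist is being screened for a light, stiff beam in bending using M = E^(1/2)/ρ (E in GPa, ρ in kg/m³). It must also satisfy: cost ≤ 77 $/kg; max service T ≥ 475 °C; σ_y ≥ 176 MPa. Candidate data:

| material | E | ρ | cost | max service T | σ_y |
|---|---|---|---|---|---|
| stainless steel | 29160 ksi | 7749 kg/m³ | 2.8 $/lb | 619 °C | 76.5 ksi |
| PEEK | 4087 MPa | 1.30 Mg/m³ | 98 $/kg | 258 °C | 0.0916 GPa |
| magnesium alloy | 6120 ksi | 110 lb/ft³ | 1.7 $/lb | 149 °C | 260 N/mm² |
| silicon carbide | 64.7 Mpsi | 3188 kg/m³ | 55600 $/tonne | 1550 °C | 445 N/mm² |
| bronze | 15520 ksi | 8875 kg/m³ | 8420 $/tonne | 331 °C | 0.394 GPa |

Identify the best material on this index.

Screen on constraints: cost ≤ 77 $/kg; max service T ≥ 475 °C; σ_y ≥ 176 MPa. Survivors: stainless steel, silicon carbide.
In SI units:
  stainless steel: E = 201.1 GPa, ρ = 7749 kg/m³
  silicon carbide: E = 446.1 GPa, ρ = 3188 kg/m³
  silicon carbide: M = 6.63×10⁻³
  stainless steel: M = 1.83×10⁻³
The maximum is for silicon carbide.

silicon carbide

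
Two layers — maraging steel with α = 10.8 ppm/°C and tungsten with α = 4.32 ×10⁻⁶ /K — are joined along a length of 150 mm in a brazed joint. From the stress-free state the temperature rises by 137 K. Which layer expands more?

maraging steel

α(maraging steel) = 10.8×10⁻⁶/K vs α(tungsten) = 4.32×10⁻⁶/K.
Higher α expands more for the same ΔT: maraging steel.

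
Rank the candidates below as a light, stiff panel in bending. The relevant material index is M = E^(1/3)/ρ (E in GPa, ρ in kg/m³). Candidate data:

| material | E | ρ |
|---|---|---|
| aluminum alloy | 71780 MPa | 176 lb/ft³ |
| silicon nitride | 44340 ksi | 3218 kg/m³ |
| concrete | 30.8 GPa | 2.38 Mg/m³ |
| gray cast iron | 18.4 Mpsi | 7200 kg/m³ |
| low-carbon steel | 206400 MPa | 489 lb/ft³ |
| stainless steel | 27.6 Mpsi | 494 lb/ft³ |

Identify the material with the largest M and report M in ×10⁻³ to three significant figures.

Convert each candidate to consistent units, then evaluate M:
  aluminum alloy: E = 71.78 GPa, ρ = 2819 kg/m³
  silicon nitride: E = 305.7 GPa, ρ = 3218 kg/m³
  concrete: E = 30.80 GPa, ρ = 2380 kg/m³
  gray cast iron: E = 126.9 GPa, ρ = 7200 kg/m³
  low-carbon steel: E = 206.4 GPa, ρ = 7833 kg/m³
  stainless steel: E = 190.3 GPa, ρ = 7913 kg/m³
  silicon nitride: M = 2.09×10⁻³
  aluminum alloy: M = 1.47×10⁻³
  concrete: M = 1.32×10⁻³
  low-carbon steel: M = 0.754×10⁻³
  stainless steel: M = 0.727×10⁻³
  gray cast iron: M = 0.698×10⁻³
Silicon nitride ranks first.

silicon nitride, M = 2.09×10⁻³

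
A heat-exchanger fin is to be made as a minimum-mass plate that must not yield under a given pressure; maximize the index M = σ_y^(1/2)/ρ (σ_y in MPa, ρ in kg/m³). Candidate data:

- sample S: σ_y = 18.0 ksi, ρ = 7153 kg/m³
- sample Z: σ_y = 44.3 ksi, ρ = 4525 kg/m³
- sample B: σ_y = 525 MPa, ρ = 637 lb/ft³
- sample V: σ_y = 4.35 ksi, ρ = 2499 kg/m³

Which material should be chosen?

In SI units:
  sample S: σ_y = 124.1 MPa, ρ = 7153 kg/m³
  sample Z: σ_y = 305.4 MPa, ρ = 4525 kg/m³
  sample B: σ_y = 525.0 MPa, ρ = 10200 kg/m³
  sample V: σ_y = 29.99 MPa, ρ = 2499 kg/m³
  sample Z: M = 3.86×10⁻³
  sample B: M = 2.25×10⁻³
  sample V: M = 2.19×10⁻³
  sample S: M = 1.56×10⁻³
Highest index: sample Z.

sample Z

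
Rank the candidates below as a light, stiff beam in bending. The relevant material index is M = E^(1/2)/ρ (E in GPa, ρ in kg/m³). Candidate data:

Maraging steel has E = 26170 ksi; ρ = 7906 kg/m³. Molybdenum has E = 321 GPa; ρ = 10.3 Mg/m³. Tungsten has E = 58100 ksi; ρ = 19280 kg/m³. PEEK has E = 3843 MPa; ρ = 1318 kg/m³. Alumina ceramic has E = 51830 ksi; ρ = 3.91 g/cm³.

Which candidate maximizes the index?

alumina ceramic

Putting every candidate on a common basis:
  maraging steel: E = 180.4 GPa, ρ = 7906 kg/m³
  molybdenum: E = 321.0 GPa, ρ = 10300 kg/m³
  tungsten: E = 400.6 GPa, ρ = 19280 kg/m³
  PEEK: E = 3.843 GPa, ρ = 1318 kg/m³
  alumina ceramic: E = 357.4 GPa, ρ = 3910 kg/m³
  alumina ceramic: M = 4.83×10⁻³
  molybdenum: M = 1.74×10⁻³
  maraging steel: M = 1.70×10⁻³
  PEEK: M = 1.49×10⁻³
  tungsten: M = 1.04×10⁻³
Highest index: alumina ceramic.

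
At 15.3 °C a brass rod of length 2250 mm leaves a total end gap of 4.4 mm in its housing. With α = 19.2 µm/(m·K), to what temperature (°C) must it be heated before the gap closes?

117 °C

α·L₀·ΔT = 4.4 mm ⇒ ΔT = 4.4 / (19.2×10⁻⁶ × 2250.0) = 101.9 K.
T = 15.3 + 101.9 = 117.2 °C.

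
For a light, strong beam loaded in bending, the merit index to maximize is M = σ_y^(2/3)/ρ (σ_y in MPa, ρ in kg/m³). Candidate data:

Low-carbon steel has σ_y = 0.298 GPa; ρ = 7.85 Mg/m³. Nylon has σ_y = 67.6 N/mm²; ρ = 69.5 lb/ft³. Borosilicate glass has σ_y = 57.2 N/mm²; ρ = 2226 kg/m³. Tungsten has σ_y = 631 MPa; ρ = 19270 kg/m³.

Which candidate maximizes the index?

After converting to SI:
  low-carbon steel: σ_y = 298.0 MPa, ρ = 7850 kg/m³
  nylon: σ_y = 67.60 MPa, ρ = 1113 kg/m³
  borosilicate glass: σ_y = 57.20 MPa, ρ = 2226 kg/m³
  tungsten: σ_y = 631.0 MPa, ρ = 19270 kg/m³
  nylon: M = 14.9×10⁻³
  borosilicate glass: M = 6.67×10⁻³
  low-carbon steel: M = 5.68×10⁻³
  tungsten: M = 3.82×10⁻³
Nylon ranks first.

nylon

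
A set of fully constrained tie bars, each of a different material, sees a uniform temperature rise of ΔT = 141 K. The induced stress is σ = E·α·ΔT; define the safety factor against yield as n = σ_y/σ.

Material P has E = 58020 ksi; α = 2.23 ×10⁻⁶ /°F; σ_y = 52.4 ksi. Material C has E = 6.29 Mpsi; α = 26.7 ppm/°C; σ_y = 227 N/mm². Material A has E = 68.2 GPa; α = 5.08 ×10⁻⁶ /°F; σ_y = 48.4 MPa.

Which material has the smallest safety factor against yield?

material A

Per material, after unit conversion:
  material P: E = 400.0, α = 4.01, σ_y = 361.3 → σ = 226 MPa, n = 1.60
  material C: E = 43.37, α = 26.7, σ_y = 227.0 → σ = 163 MPa, n = 1.39
  material A: E = 68.20, α = 9.14, σ_y = 48.40 → σ = 87.9 MPa, n = 0.550
Smallest n: material A with n = 0.550.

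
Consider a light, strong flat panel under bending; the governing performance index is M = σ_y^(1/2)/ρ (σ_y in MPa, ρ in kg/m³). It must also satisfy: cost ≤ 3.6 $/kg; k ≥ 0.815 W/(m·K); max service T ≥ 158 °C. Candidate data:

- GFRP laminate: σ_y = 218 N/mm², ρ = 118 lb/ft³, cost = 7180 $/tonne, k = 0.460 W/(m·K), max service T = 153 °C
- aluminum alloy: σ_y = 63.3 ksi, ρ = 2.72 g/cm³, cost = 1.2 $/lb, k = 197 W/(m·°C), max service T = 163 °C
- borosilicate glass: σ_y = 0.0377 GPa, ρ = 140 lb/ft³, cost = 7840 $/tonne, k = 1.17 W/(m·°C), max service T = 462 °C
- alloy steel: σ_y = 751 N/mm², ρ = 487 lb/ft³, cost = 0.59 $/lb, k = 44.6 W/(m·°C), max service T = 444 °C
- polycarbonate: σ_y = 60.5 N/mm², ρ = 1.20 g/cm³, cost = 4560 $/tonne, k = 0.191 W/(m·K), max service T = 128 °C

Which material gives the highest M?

Screen on constraints: cost ≤ 3.6 $/kg; k ≥ 0.815 W/(m·K); max service T ≥ 158 °C. Survivors: aluminum alloy, alloy steel.
Putting every candidate on a common basis:
  aluminum alloy: σ_y = 436.4 MPa, ρ = 2720 kg/m³
  alloy steel: σ_y = 751.0 MPa, ρ = 7801 kg/m³
  aluminum alloy: M = 7.68×10⁻³
  alloy steel: M = 3.51×10⁻³
Aluminum alloy has the largest M.

aluminum alloy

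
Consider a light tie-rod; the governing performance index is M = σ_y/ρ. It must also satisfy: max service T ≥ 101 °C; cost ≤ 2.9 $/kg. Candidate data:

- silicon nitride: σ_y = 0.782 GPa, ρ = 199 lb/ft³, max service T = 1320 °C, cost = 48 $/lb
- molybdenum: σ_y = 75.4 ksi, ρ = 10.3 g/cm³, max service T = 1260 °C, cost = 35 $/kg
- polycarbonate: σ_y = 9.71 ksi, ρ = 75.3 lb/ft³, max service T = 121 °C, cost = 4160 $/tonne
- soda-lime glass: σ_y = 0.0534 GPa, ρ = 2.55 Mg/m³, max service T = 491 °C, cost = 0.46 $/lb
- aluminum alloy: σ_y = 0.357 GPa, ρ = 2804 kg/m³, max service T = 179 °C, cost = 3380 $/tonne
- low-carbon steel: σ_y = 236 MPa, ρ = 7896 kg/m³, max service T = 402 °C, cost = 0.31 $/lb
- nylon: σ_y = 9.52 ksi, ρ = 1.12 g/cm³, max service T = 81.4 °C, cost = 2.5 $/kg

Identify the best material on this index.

Screen on constraints: max service T ≥ 101 °C; cost ≤ 2.9 $/kg. Survivors: soda-lime glass, low-carbon steel.
In SI units:
  soda-lime glass: σ_y = 53.40 MPa, ρ = 2550 kg/m³
  low-carbon steel: σ_y = 236.0 MPa, ρ = 7896 kg/m³
  low-carbon steel: M = 29.9 kN·m/kg
  soda-lime glass: M = 20.9 kN·m/kg
The maximum is for low-carbon steel.

low-carbon steel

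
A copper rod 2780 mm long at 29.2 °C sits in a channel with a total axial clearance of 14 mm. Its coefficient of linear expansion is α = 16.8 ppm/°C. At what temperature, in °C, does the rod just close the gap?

α·L₀·ΔT = 14.0 mm ⇒ ΔT = 14.0 / (16.8×10⁻⁶ × 2780.0) = 299.8 K.
T = 29.2 + 299.8 = 329.0 °C.

329 °C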